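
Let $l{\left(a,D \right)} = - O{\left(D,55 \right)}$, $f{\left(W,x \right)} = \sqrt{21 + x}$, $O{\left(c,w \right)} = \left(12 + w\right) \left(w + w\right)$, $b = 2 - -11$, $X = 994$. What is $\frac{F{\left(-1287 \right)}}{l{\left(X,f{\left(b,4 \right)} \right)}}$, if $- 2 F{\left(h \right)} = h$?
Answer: $- \frac{117}{1340} \approx -0.087313$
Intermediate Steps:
$b = 13$ ($b = 2 + 11 = 13$)
$F{\left(h \right)} = - \frac{h}{2}$
$O{\left(c,w \right)} = 2 w \left(12 + w\right)$ ($O{\left(c,w \right)} = \left(12 + w\right) 2 w = 2 w \left(12 + w\right)$)
$l{\left(a,D \right)} = -7370$ ($l{\left(a,D \right)} = - 2 \cdot 55 \left(12 + 55\right) = - 2 \cdot 55 \cdot 67 = \left(-1\right) 7370 = -7370$)
$\frac{F{\left(-1287 \right)}}{l{\left(X,f{\left(b,4 \right)} \right)}} = \frac{\left(- \frac{1}{2}\right) \left(-1287\right)}{-7370} = \frac{1287}{2} \left(- \frac{1}{7370}\right) = - \frac{117}{1340}$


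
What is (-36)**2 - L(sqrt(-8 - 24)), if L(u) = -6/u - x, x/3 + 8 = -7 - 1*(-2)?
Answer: 1257 - 3*I*sqrt(2)/4 ≈ 1257.0 - 1.0607*I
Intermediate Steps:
x = -39 (x = -24 + 3*(-7 - 1*(-2)) = -24 + 3*(-7 + 2) = -24 + 3*(-5) = -24 - 15 = -39)
L(u) = 39 - 6/u (L(u) = -6/u - 1*(-39) = -6/u + 39 = 39 - 6/u)
(-36)**2 - L(sqrt(-8 - 24)) = (-36)**2 - (39 - 6/sqrt(-8 - 24)) = 1296 - (39 - 6*(-I*sqrt(2)/8)) = 1296 - (39 - (-3)*I*sqrt(2)/4) = 1296 - (39 + 3*I*sqrt(2)/4) = 1296 + (-39 - 3*I*sqrt(2)/4) = 1257 - 3*I*sqrt(2)/4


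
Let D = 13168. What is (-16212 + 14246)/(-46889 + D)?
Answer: 1966/33721 ≈ 0.058302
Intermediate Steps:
(-16212 + 14246)/(-46889 + D) = (-16212 + 14246)/(-46889 + 13168) = -1966/(-33721) = -1966*(-1/33721) = 1966/33721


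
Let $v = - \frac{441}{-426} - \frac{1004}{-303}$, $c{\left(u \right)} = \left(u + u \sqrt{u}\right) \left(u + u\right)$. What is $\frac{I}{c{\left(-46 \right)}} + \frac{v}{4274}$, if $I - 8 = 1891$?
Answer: $\frac{96607442753}{9144269484024} - \frac{1899 i \sqrt{46}}{198904} \approx 0.010565 - 0.064753 i$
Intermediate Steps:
$I = 1899$ ($I = 8 + 1891 = 1899$)
$c{\left(u \right)} = 2 u \left(u + u^{\frac{3}{2}}\right)$ ($c{\left(u \right)} = \left(u + u^{\frac{3}{2}}\right) 2 u = 2 u \left(u + u^{\frac{3}{2}}\right)$)
$v = \frac{187109}{43026}$ ($v = \left(-441\right) \left(- \frac{1}{426}\right) - - \frac{1004}{303} = \frac{147}{142} + \frac{1004}{303} = \frac{187109}{43026} \approx 4.3487$)
$\frac{I}{c{\left(-46 \right)}} + \frac{v}{4274} = \frac{1899}{2 \left(-46\right)^{2} + 2 \left(-46\right)^{\frac{5}{2}}} + \frac{187109}{43026 \cdot 4274} = \frac{1899}{2 \cdot 2116 + 2 \cdot 2116 i \sqrt{46}} + \frac{187109}{43026} \cdot \frac{1}{4274} = \frac{1899}{4232 + 4232 i \sqrt{46}} + \frac{187109}{183893124} = \frac{187109}{183893124} + \frac{1899}{4232 + 4232 i \sqrt{46}}$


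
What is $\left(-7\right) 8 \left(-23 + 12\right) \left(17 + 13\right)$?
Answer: $18480$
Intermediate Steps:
$\left(-7\right) 8 \left(-23 + 12\right) \left(17 + 13\right) = - 56 \left(\left(-11\right) 30\right) = \left(-56\right) \left(-330\right) = 18480$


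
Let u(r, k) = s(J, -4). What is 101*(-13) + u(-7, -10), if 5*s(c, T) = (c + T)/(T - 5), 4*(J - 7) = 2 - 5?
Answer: -26261/20 ≈ -1313.1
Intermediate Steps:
J = 25/4 (J = 7 + (2 - 5)/4 = 7 + (1/4)*(-3) = 7 - 3/4 = 25/4 ≈ 6.2500)
s(c, T) = (T + c)/(5*(-5 + T)) (s(c, T) = ((c + T)/(T - 5))/5 = ((T + c)/(-5 + T))/5 = (T + c)/(5*(-5 + T)))
u(r, k) = -1/20 (u(r, k) = (-4 + 25/4)/(5*(-5 - 4)) = (1/5)*(9/4)/(-9) = (1/5)*(-1/9)*(9/4) = -1/20)
101*(-13) + u(-7, -10) = 101*(-13) - 1/20 = -1313 - 1/20 = -26261/20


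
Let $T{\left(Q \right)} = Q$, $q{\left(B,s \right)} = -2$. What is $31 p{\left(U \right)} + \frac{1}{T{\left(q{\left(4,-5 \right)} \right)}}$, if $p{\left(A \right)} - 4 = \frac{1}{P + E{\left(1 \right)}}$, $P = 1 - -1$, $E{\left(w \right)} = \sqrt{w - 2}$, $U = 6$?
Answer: $\frac{1359}{10} - \frac{31 i}{5} \approx 135.9 - 6.2 i$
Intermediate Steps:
$E{\left(w \right)} = \sqrt{-2 + w}$
$P = 2$ ($P = 1 + 1 = 2$)
$p{\left(A \right)} = 4 + \frac{2 - i}{5}$ ($p{\left(A \right)} = 4 + \frac{1}{2 + \sqrt{-2 + 1}} = 4 + \frac{1}{2 + \sqrt{-1}} = 4 + \frac{1}{2 + i} = 4 + \frac{2 - i}{5}$)
$31 p{\left(U \right)} + \frac{1}{T{\left(q{\left(4,-5 \right)} \right)}} = 31 \left(\frac{22}{5} - \frac{i}{5}\right) + \frac{1}{-2} = \left(\frac{682}{5} - \frac{31 i}{5}\right) - \frac{1}{2} = \frac{1359}{10} - \frac{31 i}{5}$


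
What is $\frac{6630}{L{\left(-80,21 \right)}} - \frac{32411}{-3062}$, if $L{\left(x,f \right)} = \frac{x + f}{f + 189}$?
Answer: $- \frac{4261310351}{180658} \approx -23588.0$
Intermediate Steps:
$L{\left(x,f \right)} = \frac{f + x}{189 + f}$
$\frac{6630}{L{\left(-80,21 \right)}} - \frac{32411}{-3062} = \frac{6630}{\frac{1}{189 + 21} \left(21 - 80\right)} - \frac{32411}{-3062} = \frac{6630}{\frac{1}{210} \left(-59\right)} - - \frac{32411}{3062} = \frac{6630}{\frac{1}{210} \left(-59\right)} + \frac{32411}{3062} = \frac{6630}{- \frac{59}{210}} + \frac{32411}{3062} = 6630 \left(- \frac{210}{59}\right) + \frac{32411}{3062} = - \frac{1392300}{59} + \frac{32411}{3062} = - \frac{4261310351}{180658}$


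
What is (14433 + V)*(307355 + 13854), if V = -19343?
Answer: -1577136190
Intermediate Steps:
(14433 + V)*(307355 + 13854) = (14433 - 19343)*(307355 + 13854) = -4910*321209 = -1577136190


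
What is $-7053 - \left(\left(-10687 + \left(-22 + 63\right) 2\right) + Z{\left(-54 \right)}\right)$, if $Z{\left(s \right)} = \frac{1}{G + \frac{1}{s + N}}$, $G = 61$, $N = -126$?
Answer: $\frac{38997228}{10979} \approx 3552.0$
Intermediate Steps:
$Z{\left(s \right)} = \frac{1}{61 + \frac{1}{-126 + s}}$ ($Z{\left(s \right)} = \frac{1}{61 + \frac{1}{s - 126}} = \frac{1}{61 + \frac{1}{-126 + s}}$)
$-7053 - \left(\left(-10687 + \left(-22 + 63\right) 2\right) + Z{\left(-54 \right)}\right) = -7053 - \left(\left(-10687 + \left(-22 + 63\right) 2\right) + \frac{-126 - 54}{-7685 + 61 \left(-54\right)}\right) = -7053 - \left(\left(-10687 + 41 \cdot 2\right) + \frac{1}{-7685 - 3294} \left(-180\right)\right) = -7053 - \left(\left(-10687 + 82\right) + \frac{1}{-10979} \left(-180\right)\right) = -7053 - \left(-10605 - - \frac{180}{10979}\right) = -7053 - \left(-10605 + \frac{180}{10979}\right) = -7053 - - \frac{116432115}{10979} = -7053 + \frac{116432115}{10979} = \frac{38997228}{10979}$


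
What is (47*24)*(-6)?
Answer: -6768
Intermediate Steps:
(47*24)*(-6) = 1128*(-6) = -6768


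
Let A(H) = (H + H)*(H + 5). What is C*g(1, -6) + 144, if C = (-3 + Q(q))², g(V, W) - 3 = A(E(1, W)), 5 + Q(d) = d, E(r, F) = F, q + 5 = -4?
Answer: 4479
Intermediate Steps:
q = -9 (q = -5 - 4 = -9)
Q(d) = -5 + d
A(H) = 2*H*(5 + H) (A(H) = (2*H)*(5 + H) = 2*H*(5 + H))
g(V, W) = 3 + 2*W*(5 + W)
C = 289 (C = (-3 + (-5 - 9))² = (-3 - 14)² = (-17)² = 289)
C*g(1, -6) + 144 = 289*(3 + 2*(-6)*(5 - 6)) + 144 = 289*(3 + 2*(-6)*(-1)) + 144 = 289*(3 + 12) + 144 = 289*15 + 144 = 4335 + 144 = 4479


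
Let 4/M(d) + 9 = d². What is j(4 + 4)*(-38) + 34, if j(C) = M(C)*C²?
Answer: -7858/55 ≈ -142.87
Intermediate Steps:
M(d) = 4/(-9 + d²)
j(C) = 4*C²/(-9 + C²) (j(C) = (4/(-9 + C²))*C² = 4*C²/(-9 + C²))
j(4 + 4)*(-38) + 34 = (4*(4 + 4)²/(-9 + (4 + 4)²))*(-38) + 34 = (4*8²/(-9 + 8²))*(-38) + 34 = (4*64/(-9 + 64))*(-38) + 34 = (4*64/55)*(-38) + 34 = (4*64*(1/55))*(-38) + 34 = (256/55)*(-38) + 34 = -9728/55 + 34 = -7858/55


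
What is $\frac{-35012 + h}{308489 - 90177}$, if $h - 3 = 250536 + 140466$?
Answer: $\frac{355993}{218312} \approx 1.6307$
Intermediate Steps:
$h = 391005$ ($h = 3 + \left(250536 + 140466\right) = 3 + 391002 = 391005$)
$\frac{-35012 + h}{308489 - 90177} = \frac{-35012 + 391005}{308489 - 90177} = \frac{355993}{218312}$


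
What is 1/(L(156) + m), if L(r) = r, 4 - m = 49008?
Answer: -1/48848 ≈ -2.0472e-5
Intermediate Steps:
m = -49004 (m = 4 - 1*49008 = 4 - 49008 = -49004)
1/(L(156) + m) = 1/(156 - 49004) = 1/(-48848) = -1/48848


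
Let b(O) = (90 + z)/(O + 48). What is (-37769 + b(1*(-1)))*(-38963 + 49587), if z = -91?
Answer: -18859129856/47 ≈ -4.0126e+8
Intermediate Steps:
b(O) = -1/(48 + O) (b(O) = (90 - 91)/(O + 48) = -1/(48 + O))
(-37769 + b(1*(-1)))*(-38963 + 49587) = (-37769 - 1/(48 + 1*(-1)))*(-38963 + 49587) = (-37769 - 1/(48 - 1))*10624 = (-37769 - 1/47)*10624 = -1775144/47*10624 = -18859129856/47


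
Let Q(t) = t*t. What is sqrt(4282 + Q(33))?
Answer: sqrt(5371) ≈ 73.287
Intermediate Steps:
Q(t) = t**2
sqrt(4282 + Q(33)) = sqrt(4282 + 33**2) = sqrt(4282 + 1089) = sqrt(5371)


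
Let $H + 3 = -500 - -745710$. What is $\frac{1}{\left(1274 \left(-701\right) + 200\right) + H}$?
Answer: $- \frac{1}{147667} \approx -6.772 \cdot 10^{-6}$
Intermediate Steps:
$H = 745207$ ($H = -3 - -745210 = -3 + \left(-500 + 745710\right) = -3 + 745210 = 745207$)
$\frac{1}{\left(1274 \left(-701\right) + 200\right) + H} = \frac{1}{\left(1274 \left(-701\right) + 200\right) + 745207} = \frac{1}{\left(-893074 + 200\right) + 745207} = \frac{1}{-892874 + 745207} = \frac{1}{-147667} = - \frac{1}{147667}$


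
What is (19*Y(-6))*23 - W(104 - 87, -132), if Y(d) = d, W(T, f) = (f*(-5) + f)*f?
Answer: 67074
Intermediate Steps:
W(T, f) = -4*f**2 (W(T, f) = (-5*f + f)*f = (-4*f)*f = -4*f**2)
(19*Y(-6))*23 - W(104 - 87, -132) = (19*(-6))*23 - (-4)*(-132)**2 = -114*23 - (-4)*17424 = -2622 - 1*(-69696) = -2622 + 69696 = 67074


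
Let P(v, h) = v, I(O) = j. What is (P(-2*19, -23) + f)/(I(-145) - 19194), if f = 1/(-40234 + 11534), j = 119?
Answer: 1090601/547452500 ≈ 0.0019921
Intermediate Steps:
I(O) = 119
f = -1/28700 (f = 1/(-28700) = -1/28700 ≈ -3.4843e-5)
(P(-2*19, -23) + f)/(I(-145) - 19194) = (-2*19 - 1/28700)/(119 - 19194) = (-38 - 1/28700)/(-19075) = -1090601/28700*(-1/19075) = 1090601/547452500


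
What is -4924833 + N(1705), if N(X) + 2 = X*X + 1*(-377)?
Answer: -2018187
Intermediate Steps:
N(X) = -379 + X² (N(X) = -2 + (X*X + 1*(-377)) = -2 + (X² - 377) = -2 + (-377 + X²) = -379 + X²)
-4924833 + N(1705) = -4924833 + (-379 + 1705²) = -4924833 + (-379 + 2907025) = -4924833 + 2906646 = -2018187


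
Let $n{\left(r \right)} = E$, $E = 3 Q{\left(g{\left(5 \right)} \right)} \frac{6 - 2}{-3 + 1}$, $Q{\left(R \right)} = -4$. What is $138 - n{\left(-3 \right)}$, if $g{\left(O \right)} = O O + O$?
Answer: $114$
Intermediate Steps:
$g{\left(O \right)} = O + O^{2}$ ($g{\left(O \right)} = O^{2} + O = O + O^{2}$)
$E = 24$ ($E = 3 \left(-4\right) \frac{6 - 2}{-3 + 1} = - 12 \frac{4}{-2} = - 12 \cdot 4 \left(- \frac{1}{2}\right) = \left(-12\right) \left(-2\right) = 24$)
$n{\left(r \right)} = 24$
$138 - n{\left(-3 \right)} = 138 - 24 = 114$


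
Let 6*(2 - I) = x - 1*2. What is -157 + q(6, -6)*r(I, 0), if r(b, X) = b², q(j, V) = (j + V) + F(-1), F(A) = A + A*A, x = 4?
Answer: -157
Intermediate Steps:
F(A) = A + A²
q(j, V) = V + j (q(j, V) = (j + V) - (1 - 1) = (V + j) - 1*0 = (V + j) + 0 = V + j)
I = 5/3 (I = 2 - (4 - 1*2)/6 = 2 - (4 - 2)/6 = 2 - ⅙*2 = 2 - ⅓ = 5/3 ≈ 1.6667)
-157 + q(6, -6)*r(I, 0) = -157 + (-6 + 6)*(5/3)² = -157 + 0*(25/9) = -157 + 0 = -157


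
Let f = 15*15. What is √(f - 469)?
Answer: 2*I*√61 ≈ 15.62*I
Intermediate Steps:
f = 225
√(f - 469) = √(225 - 469) = √(-244) = 2*I*√61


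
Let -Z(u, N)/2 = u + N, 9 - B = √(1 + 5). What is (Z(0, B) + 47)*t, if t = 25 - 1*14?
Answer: 319 + 22*√6 ≈ 372.89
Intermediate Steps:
t = 11 (t = 25 - 14 = 11)
B = 9 - √6 (B = 9 - √(1 + 5) = 9 - √6 ≈ 6.5505)
Z(u, N) = -2*N - 2*u (Z(u, N) = -2*(u + N) = -2*(N + u) = -2*N - 2*u)
(Z(0, B) + 47)*t = ((-2*(9 - √6) - 2*0) + 47)*11 = (((-18 + 2*√6) + 0) + 47)*11 = ((-18 + 2*√6) + 47)*11 = (29 + 2*√6)*11 = 319 + 22*√6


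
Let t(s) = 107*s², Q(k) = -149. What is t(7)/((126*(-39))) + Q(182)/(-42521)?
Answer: -31743631/29849742 ≈ -1.0634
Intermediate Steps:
t(7)/((126*(-39))) + Q(182)/(-42521) = (107*7²)/((126*(-39))) - 149/(-42521) = (107*49)/(-4914) - 149*(-1/42521) = 5243*(-1/4914) + 149/42521 = -749/702 + 149/42521 = -31743631/29849742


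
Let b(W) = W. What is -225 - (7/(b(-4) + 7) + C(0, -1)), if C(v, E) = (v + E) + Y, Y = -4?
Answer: -667/3 ≈ -222.33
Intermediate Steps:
C(v, E) = -4 + E + v (C(v, E) = (v + E) - 4 = (E + v) - 4 = -4 + E + v)
-225 - (7/(b(-4) + 7) + C(0, -1)) = -225 - (7/(-4 + 7) + (-4 - 1 + 0)) = -225 - (7/3 - 5) = -225 - 1*(-8/3) = -225 + 8/3 = -667/3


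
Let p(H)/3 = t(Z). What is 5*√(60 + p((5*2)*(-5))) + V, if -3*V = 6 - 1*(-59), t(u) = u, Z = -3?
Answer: -65/3 + 5*√51 ≈ 14.040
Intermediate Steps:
p(H) = -9 (p(H) = 3*(-3) = -9)
V = -65/3 (V = -(6 - 1*(-59))/3 = -(6 + 59)/3 = -⅓*65 = -65/3 ≈ -21.667)
5*√(60 + p((5*2)*(-5))) + V = 5*√(60 - 9) - 65/3 = 5*√51 - 65/3 = -65/3 + 5*√51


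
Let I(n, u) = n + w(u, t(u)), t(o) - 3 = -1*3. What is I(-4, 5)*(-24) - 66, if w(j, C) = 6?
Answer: -114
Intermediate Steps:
t(o) = 0 (t(o) = 3 - 1*3 = 3 - 3 = 0)
I(n, u) = 6 + n (I(n, u) = n + 6 = 6 + n)
I(-4, 5)*(-24) - 66 = (6 - 4)*(-24) - 66 = 2*(-24) - 66 = -48 - 66 = -114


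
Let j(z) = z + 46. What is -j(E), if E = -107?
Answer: 61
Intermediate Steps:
j(z) = 46 + z
-j(E) = -(46 - 107) = -1*(-61) = 61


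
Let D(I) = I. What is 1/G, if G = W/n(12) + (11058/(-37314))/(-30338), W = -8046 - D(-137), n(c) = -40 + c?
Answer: 377344044/106586219543 ≈ 0.0035403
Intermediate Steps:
W = -7909 (W = -8046 - 1*(-137) = -8046 + 137 = -7909)
G = 106586219543/377344044 (G = -7909/(-40 + 12) + (11058/(-37314))/(-30338) = -7909/(-28) + (11058*(-1/37314))*(-1/30338) = -7909*(-1/28) - 1843/6219*(-1/30338) = 7909/28 + 1843/188672022 = 106586219543/377344044 ≈ 282.46)
1/G = 1/(106586219543/377344044) = 377344044/106586219543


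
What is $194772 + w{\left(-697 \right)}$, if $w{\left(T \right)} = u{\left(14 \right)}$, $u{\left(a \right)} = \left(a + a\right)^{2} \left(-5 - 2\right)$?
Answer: $189284$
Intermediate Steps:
$u{\left(a \right)} = - 28 a^{2}$ ($u{\left(a \right)} = \left(2 a\right)^{2} \left(-7\right) = 4 a^{2} \left(-7\right) = - 28 a^{2}$)
$w{\left(T \right)} = -5488$ ($w{\left(T \right)} = - 28 \cdot 14^{2} = \left(-28\right) 196 = -5488$)
$194772 + w{\left(-697 \right)} = 194772 - 5488 = 189284$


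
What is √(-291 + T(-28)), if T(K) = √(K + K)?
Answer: √(-291 + 2*I*√14) ≈ 0.2193 + 17.06*I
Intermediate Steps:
T(K) = √2*√K (T(K) = √(2*K) = √2*√K)
√(-291 + T(-28)) = √(-291 + √2*√(-28)) = √(-291 + √2*(2*I*√7)) = √(-291 + 2*I*√14)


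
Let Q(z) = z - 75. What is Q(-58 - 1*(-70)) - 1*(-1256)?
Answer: 1193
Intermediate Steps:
Q(z) = -75 + z
Q(-58 - 1*(-70)) - 1*(-1256) = (-75 + (-58 - 1*(-70))) - 1*(-1256) = (-75 + (-58 + 70)) + 1256 = (-75 + 12) + 1256 = -63 + 1256 = 1193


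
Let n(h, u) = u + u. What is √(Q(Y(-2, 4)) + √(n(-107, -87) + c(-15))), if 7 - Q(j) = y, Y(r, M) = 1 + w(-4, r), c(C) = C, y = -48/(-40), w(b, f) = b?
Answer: √(145 + 75*I*√21)/5 ≈ 3.2188 + 2.1355*I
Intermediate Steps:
y = 6/5 (y = -48*(-1/40) = 6/5 ≈ 1.2000)
Y(r, M) = -3 (Y(r, M) = 1 - 4 = -3)
n(h, u) = 2*u
Q(j) = 29/5 (Q(j) = 7 - 1*6/5 = 7 - 6/5 = 29/5)
√(Q(Y(-2, 4)) + √(n(-107, -87) + c(-15))) = √(29/5 + √(2*(-87) - 15)) = √(29/5 + √(-174 - 15)) = √(29/5 + √(-189)) = √(29/5 + 3*I*√21)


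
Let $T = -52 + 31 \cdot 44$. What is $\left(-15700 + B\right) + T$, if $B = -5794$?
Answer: $-20182$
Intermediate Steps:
$T = 1312$ ($T = -52 + 1364 = 1312$)
$\left(-15700 + B\right) + T = \left(-15700 - 5794\right) + 1312 = -21494 + 1312 = -20182$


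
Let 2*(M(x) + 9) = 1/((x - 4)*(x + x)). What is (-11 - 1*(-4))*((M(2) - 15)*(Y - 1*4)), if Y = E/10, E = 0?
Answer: -2695/4 ≈ -673.75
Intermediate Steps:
Y = 0 (Y = 0/10 = 0*(1/10) = 0)
M(x) = -9 + 1/(4*x*(-4 + x)) (M(x) = -9 + 1/(2*(((x - 4)*(x + x)))) = -9 + 1/(2*(((-4 + x)*(2*x)))) = -9 + 1/(2*((2*x*(-4 + x)))) = -9 + (1/(2*x*(-4 + x)))/2 = -9 + 1/(4*x*(-4 + x)))
(-11 - 1*(-4))*((M(2) - 15)*(Y - 1*4)) = (-11 - 1*(-4))*(((1/4)*(1 - 36*2**2 + 144*2)/(2*(-4 + 2)) - 15)*(0 - 1*4)) = (-11 + 4)*(((1/4)*(1/2)*(1 - 36*4 + 288)/(-2) - 15)*(0 - 4)) = -7*((1/4)*(1/2)*(-1/2)*(1 - 144 + 288) - 15)*(-4) = -7*((1/4)*(1/2)*(-1/2)*145 - 15)*(-4) = -7*(-145/16 - 15)*(-4) = -(-2695)*(-4)/16 = -7*385/4 = -2695/4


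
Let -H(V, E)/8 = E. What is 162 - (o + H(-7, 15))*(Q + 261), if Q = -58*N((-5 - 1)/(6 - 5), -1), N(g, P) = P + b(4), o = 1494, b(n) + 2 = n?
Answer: -278760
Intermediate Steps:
b(n) = -2 + n
H(V, E) = -8*E
N(g, P) = 2 + P (N(g, P) = P + (-2 + 4) = P + 2 = 2 + P)
Q = -58 (Q = -58*(2 - 1) = -58*1 = -58)
162 - (o + H(-7, 15))*(Q + 261) = 162 - (1494 - 8*15)*(-58 + 261) = 162 - (1494 - 120)*203 = 162 - 1374*203 = 162 - 1*278922 = 162 - 278922 = -278760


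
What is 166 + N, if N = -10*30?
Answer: -134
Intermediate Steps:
N = -300
166 + N = 166 - 300 = -134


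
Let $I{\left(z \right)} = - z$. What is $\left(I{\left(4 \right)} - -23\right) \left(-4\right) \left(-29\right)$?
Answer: $2204$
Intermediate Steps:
$\left(I{\left(4 \right)} - -23\right) \left(-4\right) \left(-29\right) = \left(\left(-1\right) 4 - -23\right) \left(-4\right) \left(-29\right) = \left(-4 + 23\right) \left(-4\right) \left(-29\right) = 19 \left(-4\right) \left(-29\right) = \left(-76\right) \left(-29\right) = 2204$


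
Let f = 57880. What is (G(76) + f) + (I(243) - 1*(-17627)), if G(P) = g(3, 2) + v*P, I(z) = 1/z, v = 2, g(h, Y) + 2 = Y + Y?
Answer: 18385624/243 ≈ 75661.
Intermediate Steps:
g(h, Y) = -2 + 2*Y (g(h, Y) = -2 + (Y + Y) = -2 + 2*Y)
G(P) = 2 + 2*P (G(P) = (-2 + 2*2) + 2*P = (-2 + 4) + 2*P = 2 + 2*P)
(G(76) + f) + (I(243) - 1*(-17627)) = ((2 + 2*76) + 57880) + (1/243 - 1*(-17627)) = ((2 + 152) + 57880) + (1/243 + 17627) = (154 + 57880) + 4283362/243 = 58034 + 4283362/243 = 18385624/243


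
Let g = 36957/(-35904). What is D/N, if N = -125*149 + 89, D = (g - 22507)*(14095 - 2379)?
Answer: 789002582255/55459712 ≈ 14227.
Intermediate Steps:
g = -12319/11968 (g = 36957*(-1/35904) = -12319/11968 ≈ -1.0293)
D = -789002582255/2992 (D = (-12319/11968 - 22507)*(14095 - 2379) = -269376095/11968*11716 = -789002582255/2992 ≈ -2.6370e+8)
N = -18536 (N = -18625 + 89 = -18536)
D/N = -789002582255/2992/(-18536) = -789002582255/2992*(-1/18536) = 789002582255/55459712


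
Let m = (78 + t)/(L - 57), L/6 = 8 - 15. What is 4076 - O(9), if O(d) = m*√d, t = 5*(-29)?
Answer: 134441/33 ≈ 4074.0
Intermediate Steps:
L = -42 (L = 6*(8 - 15) = 6*(-7) = -42)
t = -145
m = 67/99 (m = (78 - 145)/(-42 - 57) = -67/(-99) = -67*(-1/99) = 67/99 ≈ 0.67677)
O(d) = 67*√d/99
4076 - O(9) = 4076 - 67*√9/99 = 4076 - 67*3/99 = 4076 - 1*67/33 = 4076 - 67/33 = 134441/33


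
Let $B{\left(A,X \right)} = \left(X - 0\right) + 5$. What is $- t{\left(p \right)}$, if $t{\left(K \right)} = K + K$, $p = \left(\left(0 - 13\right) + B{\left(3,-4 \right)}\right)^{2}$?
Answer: $-288$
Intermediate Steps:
$B{\left(A,X \right)} = 5 + X$ ($B{\left(A,X \right)} = \left(X + 0\right) + 5 = X + 5 = 5 + X$)
$p = 144$ ($p = \left(\left(0 - 13\right) + \left(5 - 4\right)\right)^{2} = \left(\left(0 - 13\right) + 1\right)^{2} = \left(-13 + 1\right)^{2} = \left(-12\right)^{2} = 144$)
$t{\left(K \right)} = 2 K$
$- t{\left(p \right)} = - 2 \cdot 144 = \left(-1\right) 288 = -288$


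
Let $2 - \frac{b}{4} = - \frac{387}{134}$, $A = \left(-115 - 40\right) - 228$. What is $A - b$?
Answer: $- \frac{26971}{67} \approx -402.55$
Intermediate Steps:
$A = -383$ ($A = \left(-115 - 40\right) - 228 = -155 - 228 = -383$)
$b = \frac{1310}{67}$ ($b = 8 - 4 \left(- \frac{387}{134}\right) = 8 - 4 \left(\left(-387\right) \frac{1}{134}\right) = 8 - - \frac{774}{67} = 8 + \frac{774}{67} = \frac{1310}{67} \approx 19.552$)
$A - b = -383 - \frac{1310}{67} = - \frac{26971}{67}$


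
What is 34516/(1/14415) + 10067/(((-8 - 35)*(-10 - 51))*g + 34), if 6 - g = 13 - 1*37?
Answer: 39168979783427/78724 ≈ 4.9755e+8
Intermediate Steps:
g = 30 (g = 6 - (13 - 1*37) = 6 - (13 - 37) = 6 - 1*(-24) = 6 + 24 = 30)
34516/(1/14415) + 10067/(((-8 - 35)*(-10 - 51))*g + 34) = 34516/(1/14415) + 10067/(((-8 - 35)*(-10 - 51))*30 + 34) = 34516/(1/14415) + 10067/(-43*(-61)*30 + 34) = 34516*14415 + 10067/(2623*30 + 34) = 497548140 + 10067/(78690 + 34) = 497548140 + 10067/78724 = 39168979783427/78724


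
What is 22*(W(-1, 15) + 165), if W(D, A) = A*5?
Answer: 5280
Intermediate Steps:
W(D, A) = 5*A
22*(W(-1, 15) + 165) = 22*(5*15 + 165) = 22*(75 + 165) = 22*240 = 5280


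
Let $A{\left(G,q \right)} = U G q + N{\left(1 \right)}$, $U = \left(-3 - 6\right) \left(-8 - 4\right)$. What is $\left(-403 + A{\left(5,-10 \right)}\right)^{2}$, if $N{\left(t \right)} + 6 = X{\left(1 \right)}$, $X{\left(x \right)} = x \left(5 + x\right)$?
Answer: $33674809$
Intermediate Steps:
$U = 108$ ($U = \left(-9\right) \left(-12\right) = 108$)
$N{\left(t \right)} = 0$ ($N{\left(t \right)} = -6 + 1 \left(5 + 1\right) = -6 + 1 \cdot 6 = -6 + 6 = 0$)
$A{\left(G,q \right)} = 108 G q$ ($A{\left(G,q \right)} = 108 G q + 0 = 108 G q$)
$\left(-403 + A{\left(5,-10 \right)}\right)^{2} = \left(-403 + 108 \cdot 5 \left(-10\right)\right)^{2} = \left(-403 - 5400\right)^{2} = \left(-5803\right)^{2} = 33674809$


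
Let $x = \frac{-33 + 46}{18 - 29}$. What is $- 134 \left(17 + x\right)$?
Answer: $- \frac{23316}{11} \approx -2119.6$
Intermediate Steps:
$x = - \frac{13}{11}$ ($x = \frac{13}{-11} = 13 \left(- \frac{1}{11}\right) = - \frac{13}{11} \approx -1.1818$)
$- 134 \left(17 + x\right) = - 134 \left(17 - \frac{13}{11}\right) = \left(-134\right) \frac{174}{11} = - \frac{23316}{11}$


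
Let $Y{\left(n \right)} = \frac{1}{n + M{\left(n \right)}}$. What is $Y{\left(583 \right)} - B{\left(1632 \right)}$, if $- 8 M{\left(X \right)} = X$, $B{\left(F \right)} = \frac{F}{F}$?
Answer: $- \frac{4073}{4081} \approx -0.99804$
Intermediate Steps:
$B{\left(F \right)} = 1$
$M{\left(X \right)} = - \frac{X}{8}$
$Y{\left(n \right)} = \frac{8}{7 n}$ ($Y{\left(n \right)} = \frac{1}{n - \frac{n}{8}} = \frac{1}{\frac{7}{8} n} = \frac{8}{7 n}$)
$Y{\left(583 \right)} - B{\left(1632 \right)} = \frac{8}{7 \cdot 583} - 1 = \frac{8}{7} \cdot \frac{1}{583} - 1 = \frac{8}{4081} - 1 = - \frac{4073}{4081}$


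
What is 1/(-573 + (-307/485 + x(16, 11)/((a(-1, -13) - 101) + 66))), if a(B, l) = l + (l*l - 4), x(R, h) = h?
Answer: -56745/32545469 ≈ -0.0017436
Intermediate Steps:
a(B, l) = -4 + l + l**2 (a(B, l) = l + (l**2 - 4) = l + (-4 + l**2) = -4 + l + l**2)
1/(-573 + (-307/485 + x(16, 11)/((a(-1, -13) - 101) + 66))) = 1/(-573 + (-307/485 + 11/(((-4 - 13 + (-13)**2) - 101) + 66))) = 1/(-573 + (-307*1/485 + 11/(((-4 - 13 + 169) - 101) + 66))) = 1/(-573 + (-307/485 + 11/((152 - 101) + 66))) = 1/(-573 + (-307/485 + 11/(51 + 66))) = 1/(-573 + (-307/485 + 11/117)) = 1/(-573 - 30584/56745) = 1/(-32545469/56745) = -56745/32545469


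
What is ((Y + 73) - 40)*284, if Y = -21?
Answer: 3408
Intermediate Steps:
((Y + 73) - 40)*284 = ((-21 + 73) - 40)*284 = (52 - 40)*284 = 12*284 = 3408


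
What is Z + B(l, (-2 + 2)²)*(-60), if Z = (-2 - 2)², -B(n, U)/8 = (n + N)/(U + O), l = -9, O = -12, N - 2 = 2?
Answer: 216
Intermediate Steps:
N = 4 (N = 2 + 2 = 4)
B(n, U) = -8*(4 + n)/(-12 + U) (B(n, U) = -8*(n + 4)/(U - 12) = -8*(4 + n)/(-12 + U))
Z = 16 (Z = (-4)² = 16)
Z + B(l, (-2 + 2)²)*(-60) = 16 + (8*(-4 - 1*(-9))/(-12 + (-2 + 2)²))*(-60) = 16 + (8*(-4 + 9)/(-12 + 0²))*(-60) = 16 + (8*5/(-12 + 0))*(-60) = 16 + (8*5/(-12))*(-60) = 16 + (8*(-1/12)*5)*(-60) = 16 - 10/3*(-60) = 16 + 200 = 216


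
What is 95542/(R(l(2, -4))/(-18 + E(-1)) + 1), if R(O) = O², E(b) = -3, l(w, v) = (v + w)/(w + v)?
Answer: 1003191/10 ≈ 1.0032e+5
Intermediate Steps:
l(w, v) = 1 (l(w, v) = (v + w)/(v + w) = 1)
95542/(R(l(2, -4))/(-18 + E(-1)) + 1) = 95542/(1²/(-18 - 3) + 1) = 95542/(1/(-21) + 1) = 95542/(-1/21*1 + 1) = 95542/(-1/21 + 1) = 95542/(20/21) = 95542*(21/20) = 1003191/10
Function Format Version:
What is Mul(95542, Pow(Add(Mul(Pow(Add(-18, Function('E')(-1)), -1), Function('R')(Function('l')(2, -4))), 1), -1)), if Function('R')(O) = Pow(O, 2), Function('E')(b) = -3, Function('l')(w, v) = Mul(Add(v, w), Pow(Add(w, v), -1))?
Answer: Rational(1003191, 10) ≈ 1.0032e+5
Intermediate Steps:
Function('l')(w, v) = 1 (Function('l')(w, v) = Mul(Add(v, w), Pow(Add(v, w), -1)) = 1)
Mul(95542, Pow(Add(Mul(Pow(Add(-18, Function('E')(-1)), -1), Function('R')(Function('l')(2, -4))), 1), -1)) = Mul(95542, Pow(Add(Mul(Pow(Add(-18, -3), -1), Pow(1, 2)), 1), -1)) = Mul(95542, Pow(Add(Mul(Pow(-21, -1), 1), 1), -1)) = Mul(95542, Pow(Add(Mul(Rational(-1, 21), 1), 1), -1)) = Mul(95542, Pow(Add(Rational(-1, 21), 1), -1)) = Mul(95542, Pow(Rational(20, 21), -1)) = Mul(95542, Rational(21, 20)) = Rational(1003191, 10)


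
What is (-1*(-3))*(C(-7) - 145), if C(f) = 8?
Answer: -411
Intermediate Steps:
(-1*(-3))*(C(-7) - 145) = (-1*(-3))*(8 - 145) = 3*(-137) = -411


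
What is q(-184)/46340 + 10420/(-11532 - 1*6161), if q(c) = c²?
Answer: 29037852/204973405 ≈ 0.14167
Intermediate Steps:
q(-184)/46340 + 10420/(-11532 - 1*6161) = (-184)²/46340 + 10420/(-11532 - 1*6161) = 33856*(1/46340) + 10420/(-11532 - 6161) = 8464/11585 + 10420/(-17693) = 8464/11585 + 10420*(-1/17693) = 8464/11585 - 10420/17693 = 29037852/204973405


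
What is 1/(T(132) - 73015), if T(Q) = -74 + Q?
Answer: -1/72957 ≈ -1.3707e-5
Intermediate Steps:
1/(T(132) - 73015) = 1/((-74 + 132) - 73015) = 1/(58 - 73015) = 1/(-72957) = -1/72957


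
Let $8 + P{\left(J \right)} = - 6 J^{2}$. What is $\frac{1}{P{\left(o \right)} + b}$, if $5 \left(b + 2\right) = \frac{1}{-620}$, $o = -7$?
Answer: $- \frac{3100}{942401} \approx -0.0032895$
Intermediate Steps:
$P{\left(J \right)} = -8 - 6 J^{2}$
$b = - \frac{6201}{3100}$ ($b = -2 + \frac{1}{5 \left(-620\right)} = -2 + \frac{1}{5} \left(- \frac{1}{620}\right) = -2 - \frac{1}{3100} = - \frac{6201}{3100} \approx -2.0003$)
$\frac{1}{P{\left(o \right)} + b} = \frac{1}{\left(-8 - 6 \left(-7\right)^{2}\right) - \frac{6201}{3100}} = \frac{1}{\left(-8 - 294\right) - \frac{6201}{3100}} = \frac{1}{-302 - \frac{6201}{3100}} = \frac{1}{- \frac{942401}{3100}} = - \frac{3100}{942401}$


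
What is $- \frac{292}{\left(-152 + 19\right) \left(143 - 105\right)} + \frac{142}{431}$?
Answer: $\frac{421760}{1089137} \approx 0.38724$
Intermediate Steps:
$- \frac{292}{\left(-152 + 19\right) \left(143 - 105\right)} + \frac{142}{431} = - \frac{292}{\left(-133\right) 38} + 142 \cdot \frac{1}{431} = - \frac{292}{-5054} + \frac{142}{431} = \left(-292\right) \left(- \frac{1}{5054}\right) + \frac{142}{431} = \frac{146}{2527} + \frac{142}{431} = \frac{421760}{1089137}$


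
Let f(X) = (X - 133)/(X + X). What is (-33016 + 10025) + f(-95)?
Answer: -114949/5 ≈ -22990.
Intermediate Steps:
f(X) = (-133 + X)/(2*X) (f(X) = (-133 + X)/((2*X)) = (-133 + X)*(1/(2*X)) = (-133 + X)/(2*X))
(-33016 + 10025) + f(-95) = (-33016 + 10025) + (½)*(-133 - 95)/(-95) = -22991 + (½)*(-1/95)*(-228) = -22991 + 6/5 = -114949/5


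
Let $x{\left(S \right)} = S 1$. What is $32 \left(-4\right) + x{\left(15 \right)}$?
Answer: $-113$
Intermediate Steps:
$x{\left(S \right)} = S$
$32 \left(-4\right) + x{\left(15 \right)} = 32 \left(-4\right) + 15 = -128 + 15 = -113$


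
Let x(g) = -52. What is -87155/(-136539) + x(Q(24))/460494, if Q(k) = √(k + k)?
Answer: 2229291919/3493077237 ≈ 0.63820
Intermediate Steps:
Q(k) = √2*√k (Q(k) = √(2*k) = √2*√k)
-87155/(-136539) + x(Q(24))/460494 = -87155/(-136539) - 52/460494 = -87155*(-1/136539) - 52*1/460494 = 87155/136539 - 26/230247 = 2229291919/3493077237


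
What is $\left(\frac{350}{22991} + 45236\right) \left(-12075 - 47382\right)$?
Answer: $- \frac{61836542034282}{22991} \approx -2.6896 \cdot 10^{9}$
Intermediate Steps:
$\left(\frac{350}{22991} + 45236\right) \left(-12075 - 47382\right) = \left(350 \cdot \frac{1}{22991} + 45236\right) \left(-59457\right) = \left(\frac{350}{22991} + 45236\right) \left(-59457\right) = \frac{1040021226}{22991} \left(-59457\right) = - \frac{61836542034282}{22991}$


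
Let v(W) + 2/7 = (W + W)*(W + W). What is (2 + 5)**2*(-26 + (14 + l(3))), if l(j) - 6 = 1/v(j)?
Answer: -73157/250 ≈ -292.63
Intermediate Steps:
v(W) = -2/7 + 4*W**2 (v(W) = -2/7 + (W + W)*(W + W) = -2/7 + (2*W)*(2*W) = -2/7 + 4*W**2)
l(j) = 6 + 1/(-2/7 + 4*j**2)
(2 + 5)**2*(-26 + (14 + l(3))) = (2 + 5)**2*(-26 + (14 + (-5 + 168*3**2)/(2*(-1 + 14*3**2)))) = 7**2*(-26 + (14 + (-5 + 168*9)/(2*(-1 + 14*9)))) = 49*(-26 + (14 + (-5 + 1512)/(2*(-1 + 126)))) = 49*(-26 + (14 + (1/2)*1507/125)) = 49*(-26 + (14 + (1/2)*(1/125)*1507)) = 49*(-26 + (14 + 1507/250)) = 49*(-26 + 5007/250) = 49*(-1493/250) = -73157/250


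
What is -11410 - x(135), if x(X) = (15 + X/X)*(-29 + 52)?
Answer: -11778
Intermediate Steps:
x(X) = 368 (x(X) = (15 + 1)*23 = 16*23 = 368)
-11410 - x(135) = -11410 - 1*368 = -11410 - 368 = -11778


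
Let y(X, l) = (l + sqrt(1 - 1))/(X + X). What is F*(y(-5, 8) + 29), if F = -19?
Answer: -2679/5 ≈ -535.80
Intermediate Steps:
y(X, l) = l/(2*X) (y(X, l) = (l + sqrt(0))/((2*X)) = (l + 0)*(1/(2*X)) = l*(1/(2*X)) = l/(2*X))
F*(y(-5, 8) + 29) = -19*((1/2)*8/(-5) + 29) = -19*((1/2)*8*(-1/5) + 29) = -19*(-4/5 + 29) = -19*141/5 = -2679/5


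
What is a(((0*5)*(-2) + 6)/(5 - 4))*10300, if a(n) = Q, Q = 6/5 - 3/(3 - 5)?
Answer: 27810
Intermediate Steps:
Q = 27/10 (Q = 6*(1/5) - 3/(-2) = 6/5 - 3*(-1/2) = 6/5 + 3/2 = 27/10 ≈ 2.7000)
a(n) = 27/10
a(((0*5)*(-2) + 6)/(5 - 4))*10300 = (27/10)*10300 = 27810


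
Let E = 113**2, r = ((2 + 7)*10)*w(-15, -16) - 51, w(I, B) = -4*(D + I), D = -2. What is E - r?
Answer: 6700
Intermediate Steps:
w(I, B) = 8 - 4*I (w(I, B) = -4*(-2 + I) = 8 - 4*I)
r = 6069 (r = ((2 + 7)*10)*(8 - 4*(-15)) - 51 = (9*10)*(8 + 60) - 51 = 90*68 - 51 = 6120 - 51 = 6069)
E = 12769
E - r = 12769 - 1*6069 = 12769 - 6069 = 6700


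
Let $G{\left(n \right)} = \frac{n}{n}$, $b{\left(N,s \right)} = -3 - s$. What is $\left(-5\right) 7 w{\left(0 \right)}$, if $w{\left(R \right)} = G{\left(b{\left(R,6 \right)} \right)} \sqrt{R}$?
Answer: $0$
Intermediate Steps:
$G{\left(n \right)} = 1$
$w{\left(R \right)} = \sqrt{R}$ ($w{\left(R \right)} = 1 \sqrt{R} = \sqrt{R}$)
$\left(-5\right) 7 w{\left(0 \right)} = \left(-5\right) 7 \sqrt{0} = \left(-35\right) 0 = 0$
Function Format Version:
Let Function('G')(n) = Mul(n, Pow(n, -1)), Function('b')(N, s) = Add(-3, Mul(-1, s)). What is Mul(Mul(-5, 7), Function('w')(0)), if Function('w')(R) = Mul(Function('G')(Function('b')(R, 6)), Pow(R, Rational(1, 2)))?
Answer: 0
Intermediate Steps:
Function('G')(n) = 1
Function('w')(R) = Pow(R, Rational(1, 2)) (Function('w')(R) = Mul(1, Pow(R, Rational(1, 2))) = Pow(R, Rational(1, 2)))
Mul(Mul(-5, 7), Function('w')(0)) = Mul(Mul(-5, 7), Pow(0, Rational(1, 2))) = Mul(-35, 0) = 0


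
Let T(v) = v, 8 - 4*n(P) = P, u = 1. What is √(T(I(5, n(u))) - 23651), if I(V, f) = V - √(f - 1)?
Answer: √(-94584 - 2*√3)/2 ≈ 153.78*I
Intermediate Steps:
n(P) = 2 - P/4
I(V, f) = V - √(-1 + f)
√(T(I(5, n(u))) - 23651) = √((5 - √(-1 + (2 - ¼*1))) - 23651) = √((5 - √(-1 + (2 - ¼))) - 23651) = √((5 - √(-1 + 7/4)) - 23651) = √((5 - √(¾)) - 23651) = √((5 - √3/2) - 23651) = √(-23646 - √3/2)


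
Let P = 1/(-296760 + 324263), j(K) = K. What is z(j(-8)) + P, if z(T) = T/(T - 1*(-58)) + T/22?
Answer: -3960157/7563325 ≈ -0.52360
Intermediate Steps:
P = 1/27503 ≈ 3.6360e-5
z(T) = T/22 + T/(58 + T) (z(T) = T/(T + 58) + T*(1/22) = T/(58 + T) + T/22 = T/22 + T/(58 + T))
z(j(-8)) + P = (1/22)*(-8)*(80 - 8)/(58 - 8) + 1/27503 = (1/22)*(-8)*72/50 + 1/27503 = (1/22)*(-8)*(1/50)*72 + 1/27503 = -144/275 + 1/27503 = -3960157/7563325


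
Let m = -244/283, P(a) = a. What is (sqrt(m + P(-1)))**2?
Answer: -527/283 ≈ -1.8622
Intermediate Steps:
m = -244/283 (m = -244*1/283 = -244/283 ≈ -0.86219)
(sqrt(m + P(-1)))**2 = (sqrt(-244/283 - 1))**2 = (sqrt(-527/283))**2 = (I*sqrt(149141)/283)**2 = -527/283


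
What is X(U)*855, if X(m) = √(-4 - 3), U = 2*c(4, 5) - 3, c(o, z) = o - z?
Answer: 855*I*√7 ≈ 2262.1*I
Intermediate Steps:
U = -5 (U = 2*(4 - 1*5) - 3 = 2*(4 - 5) - 3 = 2*(-1) - 3 = -2 - 3 = -5)
X(m) = I*√7 (X(m) = √(-7) = I*√7)
X(U)*855 = (I*√7)*855 = 855*I*√7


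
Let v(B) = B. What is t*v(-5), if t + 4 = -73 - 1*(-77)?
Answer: 0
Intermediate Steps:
t = 0 (t = -4 + (-73 - 1*(-77)) = -4 + (-73 + 77) = -4 + 4 = 0)
t*v(-5) = 0*(-5) = 0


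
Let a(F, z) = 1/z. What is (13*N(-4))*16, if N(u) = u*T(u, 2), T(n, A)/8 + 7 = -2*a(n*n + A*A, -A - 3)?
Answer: 219648/5 ≈ 43930.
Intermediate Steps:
T(n, A) = -56 - 16/(-3 - A) (T(n, A) = -56 + 8*(-2/(-A - 3)) = -56 + 8*(-2/(-3 - A)) = -56 - 16/(-3 - A))
N(u) = -264*u/5 (N(u) = u*(8*(-19 - 7*2)/(3 + 2)) = u*(8*(-19 - 14)/5) = u*(8*(⅕)*(-33)) = u*(-264/5) = -264*u/5)
(13*N(-4))*16 = (13*(-264/5*(-4)))*16 = (13*(1056/5))*16 = (13728/5)*16 = 219648/5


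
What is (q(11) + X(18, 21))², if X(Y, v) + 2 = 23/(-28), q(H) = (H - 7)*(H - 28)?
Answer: 3932289/784 ≈ 5015.7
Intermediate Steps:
q(H) = (-28 + H)*(-7 + H) (q(H) = (-7 + H)*(-28 + H) = (-28 + H)*(-7 + H))
X(Y, v) = -79/28 (X(Y, v) = -2 + 23/(-28) = -2 + 23*(-1/28) = -2 - 23/28 = -79/28)
(q(11) + X(18, 21))² = ((196 + 11² - 35*11) - 79/28)² = ((196 + 121 - 385) - 79/28)² = (-68 - 79/28)² = (-1983/28)² = 3932289/784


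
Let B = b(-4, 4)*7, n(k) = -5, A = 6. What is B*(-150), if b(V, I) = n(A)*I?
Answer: 21000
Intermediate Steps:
b(V, I) = -5*I
B = -140 (B = -5*4*7 = -20*7 = -140)
B*(-150) = -140*(-150) = 21000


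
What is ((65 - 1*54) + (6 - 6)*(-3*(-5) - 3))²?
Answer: 121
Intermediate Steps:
((65 - 1*54) + (6 - 6)*(-3*(-5) - 3))² = ((65 - 54) + 0*(15 - 3))² = (11 + 0*12)² = (11 + 0)² = 11² = 121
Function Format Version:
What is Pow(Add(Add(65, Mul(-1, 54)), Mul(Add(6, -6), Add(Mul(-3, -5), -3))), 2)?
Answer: 121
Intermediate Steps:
Pow(Add(Add(65, Mul(-1, 54)), Mul(Add(6, -6), Add(Mul(-3, -5), -3))), 2) = Pow(Add(Add(65, -54), Mul(0, Add(15, -3))), 2) = Pow(Add(11, Mul(0, 12)), 2) = Pow(Add(11, 0), 2) = Pow(11, 2) = 121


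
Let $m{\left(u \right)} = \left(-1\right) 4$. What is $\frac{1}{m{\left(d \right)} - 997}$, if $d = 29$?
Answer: $- \frac{1}{1001} \approx -0.000999$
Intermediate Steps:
$m{\left(u \right)} = -4$
$\frac{1}{m{\left(d \right)} - 997} = \frac{1}{-4 - 997} = \frac{1}{-1001} = - \frac{1}{1001}$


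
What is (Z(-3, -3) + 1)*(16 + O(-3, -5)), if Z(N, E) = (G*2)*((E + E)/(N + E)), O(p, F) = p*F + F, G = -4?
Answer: -182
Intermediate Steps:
O(p, F) = F + F*p (O(p, F) = F*p + F = F + F*p)
Z(N, E) = -16*E/(E + N) (Z(N, E) = (-4*2)*((E + E)/(N + E)) = -8*2*E/(E + N) = -16*E/(E + N))
(Z(-3, -3) + 1)*(16 + O(-3, -5)) = (-16*(-3)/(-3 - 3) + 1)*(16 - 5*(1 - 3)) = (-16*(-3)/(-6) + 1)*(16 - 5*(-2)) = (-16*(-3)*(-⅙) + 1)*(16 + 10) = (-8 + 1)*26 = -7*26 = -182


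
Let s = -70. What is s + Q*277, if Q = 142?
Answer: 39264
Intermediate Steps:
s + Q*277 = -70 + 142*277 = -70 + 39334 = 39264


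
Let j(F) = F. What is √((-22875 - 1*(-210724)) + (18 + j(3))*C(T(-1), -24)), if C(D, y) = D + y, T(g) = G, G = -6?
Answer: √187219 ≈ 432.69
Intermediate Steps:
T(g) = -6
√((-22875 - 1*(-210724)) + (18 + j(3))*C(T(-1), -24)) = √((-22875 - 1*(-210724)) + (18 + 3)*(-6 - 24)) = √((-22875 + 210724) + 21*(-30)) = √(187849 - 630) = √187219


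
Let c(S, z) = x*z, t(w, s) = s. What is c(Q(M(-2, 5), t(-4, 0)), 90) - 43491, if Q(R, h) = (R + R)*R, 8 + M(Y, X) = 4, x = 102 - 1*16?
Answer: -35751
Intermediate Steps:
x = 86 (x = 102 - 16 = 86)
M(Y, X) = -4 (M(Y, X) = -8 + 4 = -4)
Q(R, h) = 2*R² (Q(R, h) = (2*R)*R = 2*R²)
c(S, z) = 86*z
c(Q(M(-2, 5), t(-4, 0)), 90) - 43491 = 86*90 - 43491 = 7740 - 43491 = -35751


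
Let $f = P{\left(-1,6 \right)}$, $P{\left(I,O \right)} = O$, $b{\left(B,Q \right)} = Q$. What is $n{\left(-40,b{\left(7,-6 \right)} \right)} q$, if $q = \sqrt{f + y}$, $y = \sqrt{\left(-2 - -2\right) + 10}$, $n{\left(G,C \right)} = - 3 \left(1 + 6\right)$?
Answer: $- 21 \sqrt{6 + \sqrt{10}} \approx -63.565$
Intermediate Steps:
$n{\left(G,C \right)} = -21$ ($n{\left(G,C \right)} = \left(-3\right) 7 = -21$)
$y = \sqrt{10}$ ($y = \sqrt{\left(-2 + 2\right) + 10} = \sqrt{0 + 10} = \sqrt{10} \approx 3.1623$)
$f = 6$
$q = \sqrt{6 + \sqrt{10}} \approx 3.0269$
$n{\left(-40,b{\left(7,-6 \right)} \right)} q = - 21 \sqrt{6 + \sqrt{10}}$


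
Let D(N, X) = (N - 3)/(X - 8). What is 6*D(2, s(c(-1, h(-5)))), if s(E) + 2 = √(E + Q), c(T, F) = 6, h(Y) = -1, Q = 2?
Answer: 15/23 + 3*√2/23 ≈ 0.83664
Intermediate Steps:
s(E) = -2 + √(2 + E) (s(E) = -2 + √(E + 2) = -2 + √(2 + E))
D(N, X) = (-3 + N)/(-8 + X)
6*D(2, s(c(-1, h(-5)))) = 6*((-3 + 2)/(-8 + (-2 + √(2 + 6)))) = 6*(-1/(-8 + (-2 + √8))) = 6*(-1/(-8 + (-2 + 2*√2))) = 6*(-1/(-10 + 2*√2)) = -6/(-10 + 2*√2)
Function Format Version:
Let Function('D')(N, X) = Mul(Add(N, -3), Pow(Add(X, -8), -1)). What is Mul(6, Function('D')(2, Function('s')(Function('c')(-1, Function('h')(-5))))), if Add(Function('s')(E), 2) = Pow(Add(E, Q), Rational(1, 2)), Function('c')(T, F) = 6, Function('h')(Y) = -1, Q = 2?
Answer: Add(Rational(15, 23), Mul(Rational(3, 23), Pow(2, Rational(1, 2)))) ≈ 0.83664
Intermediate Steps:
Function('s')(E) = Add(-2, Pow(Add(2, E), Rational(1, 2))) (Function('s')(E) = Add(-2, Pow(Add(E, 2), Rational(1, 2))) = Add(-2, Pow(Add(2, E), Rational(1, 2))))
Function('D')(N, X) = Mul(Pow(Add(-8, X), -1), Add(-3, N)) (Function('D')(N, X) = Mul(Add(-3, N), Pow(Add(-8, X), -1)) = Mul(Pow(Add(-8, X), -1), Add(-3, N)))
Mul(6, Function('D')(2, Function('s')(Function('c')(-1, Function('h')(-5))))) = Mul(6, Mul(Pow(Add(-8, Add(-2, Pow(Add(2, 6), Rational(1, 2)))), -1), Add(-3, 2))) = Mul(6, Mul(Pow(Add(-8, Add(-2, Pow(8, Rational(1, 2)))), -1), -1)) = Mul(6, Mul(Pow(Add(-8, Add(-2, Mul(2, Pow(2, Rational(1, 2))))), -1), -1)) = Mul(6, Mul(Pow(Add(-10, Mul(2, Pow(2, Rational(1, 2)))), -1), -1)) = Mul(6, Mul(-1, Pow(Add(-10, Mul(2, Pow(2, Rational(1, 2)))), -1))) = Mul(-6, Pow(Add(-10, Mul(2, Pow(2, Rational(1, 2)))), -1))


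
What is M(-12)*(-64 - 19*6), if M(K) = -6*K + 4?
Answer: -13528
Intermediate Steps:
M(K) = 4 - 6*K
M(-12)*(-64 - 19*6) = (4 - 6*(-12))*(-64 - 19*6) = (4 + 72)*(-64 - 114) = 76*(-178) = -13528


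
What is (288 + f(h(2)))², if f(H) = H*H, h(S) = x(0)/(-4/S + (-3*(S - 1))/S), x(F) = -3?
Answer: 200165904/2401 ≈ 83368.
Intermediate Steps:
h(S) = -3/(-4/S + (3 - 3*S)/S) (h(S) = -3/(-4/S + (-3*(S - 1))/S) = -3/(-4/S + (-3*(-1 + S))/S) = -3/(-4/S + (3 - 3*S)/S))
f(H) = H²
(288 + f(h(2)))² = (288 + (3*2/(1 + 3*2))²)² = (288 + (3*2/(1 + 6))²)² = (288 + (3*2/7)²)² = (288 + (3*2*(⅐))²)² = (288 + (6/7)²)² = (288 + 36/49)² = (14148/49)² = 200165904/2401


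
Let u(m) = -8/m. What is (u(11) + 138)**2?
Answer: 2280100/121 ≈ 18844.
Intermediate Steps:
(u(11) + 138)**2 = (-8/11 + 138)**2 = (1510/11)**2 = 2280100/121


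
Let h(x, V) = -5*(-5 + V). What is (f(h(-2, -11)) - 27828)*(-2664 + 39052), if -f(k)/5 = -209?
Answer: -974579804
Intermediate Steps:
h(x, V) = 25 - 5*V
f(k) = 1045 (f(k) = -5*(-209) = 1045)
(f(h(-2, -11)) - 27828)*(-2664 + 39052) = (1045 - 27828)*(-2664 + 39052) = -26783*36388 = -974579804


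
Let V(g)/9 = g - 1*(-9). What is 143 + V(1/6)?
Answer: 451/2 ≈ 225.50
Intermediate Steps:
V(g) = 81 + 9*g (V(g) = 9*(g - 1*(-9)) = 9*(g + 9) = 9*(9 + g) = 81 + 9*g)
143 + V(1/6) = 143 + (81 + 9/6) = 143 + (81 + 9*(1/6)) = 143 + (81 + 3/2) = 143 + 165/2 = 451/2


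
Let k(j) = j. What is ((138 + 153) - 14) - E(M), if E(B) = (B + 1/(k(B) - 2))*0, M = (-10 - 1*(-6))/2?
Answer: 277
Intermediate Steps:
M = -2 (M = (-10 + 6)*(1/2) = -4*1/2 = -2)
E(B) = 0 (E(B) = (B + 1/(B - 2))*0 = (B + 1/(-2 + B))*0 = 0)
((138 + 153) - 14) - E(M) = ((138 + 153) - 14) - 1*0 = (291 - 14) + 0 = 277 + 0 = 277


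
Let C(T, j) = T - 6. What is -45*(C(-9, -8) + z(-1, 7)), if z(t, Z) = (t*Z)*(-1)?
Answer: 360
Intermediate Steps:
C(T, j) = -6 + T
z(t, Z) = -Z*t (z(t, Z) = (Z*t)*(-1) = -Z*t)
-45*(C(-9, -8) + z(-1, 7)) = -45*((-6 - 9) - 1*7*(-1)) = -45*(-15 + 7) = -45*(-8) = 360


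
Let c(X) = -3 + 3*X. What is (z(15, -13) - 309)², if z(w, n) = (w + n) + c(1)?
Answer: 94249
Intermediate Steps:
z(w, n) = n + w (z(w, n) = (w + n) + (-3 + 3*1) = (n + w) + (-3 + 3) = (n + w) + 0 = n + w)
(z(15, -13) - 309)² = ((-13 + 15) - 309)² = (2 - 309)² = (-307)² = 94249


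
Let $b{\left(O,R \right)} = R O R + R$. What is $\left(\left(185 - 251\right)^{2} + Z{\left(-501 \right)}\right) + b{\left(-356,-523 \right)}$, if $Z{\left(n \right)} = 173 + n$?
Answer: $-97372819$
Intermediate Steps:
$b{\left(O,R \right)} = R + O R^{2}$ ($b{\left(O,R \right)} = O R R + R = O R^{2} + R = R + O R^{2}$)
$\left(\left(185 - 251\right)^{2} + Z{\left(-501 \right)}\right) + b{\left(-356,-523 \right)} = \left(\left(185 - 251\right)^{2} + \left(173 - 501\right)\right) - 523 \left(1 - -186188\right) = \left(\left(-66\right)^{2} - 328\right) - 523 \left(1 + 186188\right) = \left(4356 - 328\right) - 97376847 = 4028 - 97376847 = -97372819$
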